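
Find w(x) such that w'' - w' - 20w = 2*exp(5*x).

Characteristic equation r² - r - 20 = 0 factors as (r - 5)(r + 4) = 0, so r = 5, -4.
Hence w_h = C1*exp(5*x) + C2*exp(-4*x).
Since exp(5*x) solves the homogeneous equation (r = 5 is a root of multiplicity 1), multiply the trial by x. Try w_p = A*x*exp(5*x). Substituting into the equation and dividing by exp(5*x) gives A = 2/9, so w_p = 2*x*exp(5*x)/9.

w = C1*exp(5*x) + C2*exp(-4*x) + 2*x*exp(5*x)/9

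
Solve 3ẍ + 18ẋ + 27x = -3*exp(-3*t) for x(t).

x = C1*exp(-3*t) - t**2*exp(-3*t)/2 + C2*t*exp(-3*t)

Divide through by 3: x'' + 6x' + 9x = -exp(-3*t).
Characteristic equation r² + 6r + 9 = 0 has discriminant (6)² - 4·(9) = 0, so r = -3 is a repeated root.
Hence x_h = (C1 + C2*t)*exp(-3*t).
Since exp(-3*t) solves the homogeneous equation (r = -3 is a root of multiplicity 2), multiply the trial by t^2. Try x_p = A*t^2*exp(-3*t). Substituting into the equation and dividing by exp(-3*t) gives A = -1/2, so x_p = -t^2*exp(-3*t)/2.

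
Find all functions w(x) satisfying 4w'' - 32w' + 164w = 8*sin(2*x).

w = 32*cos(2*x)/1625 + 74*sin(2*x)/1625 + C1*cos(5*x)*exp(4*x) + C2*exp(4*x)*sin(5*x)

Divide through by 4: w'' - 8w' + 41w = 2*sin(2*x).
Characteristic equation r² - 8r + 41 = 0 has discriminant (-8)² - 4·(41) = -100 < 0, so r = 4 ± 5i.
Hence w_h = C1*cos(5*x)*exp(4*x) + C2*exp(4*x)*sin(5*x).
Try w_p = A*cos(2*x) + B*sin(2*x). Substituting and equating the coefficients of cos(2x) and sin(2x) gives A = 32/1625, B = 74/1625, so w_p = 32*cos(2*x)/1625 + 74*sin(2*x)/1625.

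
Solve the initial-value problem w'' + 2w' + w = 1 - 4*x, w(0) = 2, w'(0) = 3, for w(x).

Characteristic equation r² + 2r + 1 = 0 has discriminant (2)² - 4·(1) = 0, so r = -1 is a repeated root.
Hence w_h = (C1 + C2*x)*exp(-x).
For the particular solution try w_p = A0 + A1*x. Substituting and matching coefficients of each power of x gives A0 = 9, A1 = -4, so w_p = 9 - 4*x.
General solution: w = 9 - 4*x + C1*exp(-x) + C2*x*exp(-x).
Apply the initial conditions: w(0) = 9 + C1 = 2 and w'(0) = -4 + C2 - C1 = 3. Solving gives C1 = -7, C2 = 0.

w = 9 - 7*exp(-x) - 4*x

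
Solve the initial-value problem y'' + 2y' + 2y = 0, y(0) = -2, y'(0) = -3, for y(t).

Characteristic equation r² + 2r + 2 = 0 has discriminant (2)² - 4·(2) = -4 < 0, so r = -1 ± i.
Hence y_h = C1*cos(t)*exp(-t) + C2*exp(-t)*sin(t).
Apply the initial conditions: y(0) = C1 = -2 and y'(0) = C2 - C1 = -3. Solving gives C1 = -2, C2 = -5.

y = -5*exp(-t)*sin(t) - 2*cos(t)*exp(-t)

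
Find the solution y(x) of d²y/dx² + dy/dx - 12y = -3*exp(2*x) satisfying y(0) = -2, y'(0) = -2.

Characteristic equation r² + r - 12 = 0 factors as (r - 3)(r + 4) = 0, so r = 3, -4.
Hence y_h = C1*exp(3*x) + C2*exp(-4*x).
Try y_p = A*exp(2*x). Substituting into the equation and dividing by exp(2*x) gives A = 1/2, so y_p = exp(2*x)/2.
General solution: y = exp(2*x)/2 + C1*exp(3*x) + C2*exp(-4*x).
Apply the initial conditions: y(0) = 1/2 + C1 + C2 = -2 and y'(0) = 1 - 4*C2 + 3*C1 = -2. Solving gives C1 = -13/7, C2 = -9/14.

y = exp(2*x)/2 - 13*exp(3*x)/7 - 9*exp(-4*x)/14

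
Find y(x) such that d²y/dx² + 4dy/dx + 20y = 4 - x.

y = 21/100 - x/20 + C1*cos(4*x)*exp(-2*x) + C2*exp(-2*x)*sin(4*x)

Characteristic equation r² + 4r + 20 = 0 has discriminant (4)² - 4·(20) = -64 < 0, so r = -2 ± 4i.
Hence y_h = C1*cos(4*x)*exp(-2*x) + C2*exp(-2*x)*sin(4*x).
For the particular solution try y_p = A0 + A1*x. Substituting and matching coefficients of each power of x gives A0 = 21/100, A1 = -1/20, so y_p = 21/100 - x/20.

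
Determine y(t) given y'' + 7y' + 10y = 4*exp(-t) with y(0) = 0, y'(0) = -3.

Characteristic equation r² + 7r + 10 = 0 factors as (r + 2)(r + 5) = 0, so r = -2, -5.
Hence y_h = C1*exp(-2*t) + C2*exp(-5*t).
Try y_p = A*exp(-t). Substituting into the equation and dividing by exp(-t) gives A = 1, so y_p = exp(-t).
General solution: y = C1*exp(-2*t) + C2*exp(-5*t) + exp(-t).
Apply the initial conditions: y(0) = 1 + C1 + C2 = 0 and y'(0) = -1 - 5*C2 - 2*C1 = -3. Solving gives C1 = -7/3, C2 = 4/3.

y = -7*exp(-2*t)/3 + 4*exp(-5*t)/3 + exp(-t)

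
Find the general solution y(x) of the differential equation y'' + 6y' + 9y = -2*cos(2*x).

Characteristic equation r² + 6r + 9 = 0 has discriminant (6)² - 4·(9) = 0, so r = -3 is a repeated root.
Hence y_h = (C1 + C2*x)*exp(-3*x).
Try y_p = A*cos(2*x) + B*sin(2*x). Substituting and equating the coefficients of cos(2x) and sin(2x) gives A = -10/169, B = -24/169, so y_p = -24*sin(2*x)/169 - 10*cos(2*x)/169.

y = -24*sin(2*x)/169 - 10*cos(2*x)/169 + C1*exp(-3*x) + C2*x*exp(-3*x)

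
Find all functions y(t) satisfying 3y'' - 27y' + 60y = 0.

y = C1*exp(4*t) + C2*exp(5*t)

Divide through by 3: y'' - 9y' + 20y = 0.
Characteristic equation r² - 9r + 20 = 0 factors as (r - 4)(r - 5) = 0, so r = 4, 5.
Hence y_h = C1*exp(4*t) + C2*exp(5*t).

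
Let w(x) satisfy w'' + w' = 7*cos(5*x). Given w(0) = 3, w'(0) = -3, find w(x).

w = -7*cos(5*x)/26 + 7*sin(5*x)/130 + 85*exp(-x)/26

Characteristic equation r² + r = 0 factors as (r + 1)r = 0, so r = -1, 0.
Hence w_h = C1*exp(-x) + C2.
Try w_p = A*cos(5*x) + B*sin(5*x). Substituting and equating the coefficients of cos(5x) and sin(5x) gives A = -7/26, B = 7/130, so w_p = -7*cos(5*x)/26 + 7*sin(5*x)/130.
General solution: w = C2 - 7*cos(5*x)/26 + 7*sin(5*x)/130 + C1*exp(-x).
Apply the initial conditions: w(0) = -7/26 + C1 + C2 = 3 and w'(0) = 7/26 - C1 = -3. Solving gives C1 = 85/26, C2 = 0.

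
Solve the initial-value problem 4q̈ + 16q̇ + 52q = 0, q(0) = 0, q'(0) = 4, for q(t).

q = 4*exp(-2*t)*sin(3*t)/3

Divide through by 4: q'' + 4q' + 13q = 0.
Characteristic equation r² + 4r + 13 = 0 has discriminant (4)² - 4·(13) = -36 < 0, so r = -2 ± 3i.
Hence q_h = C1*cos(3*t)*exp(-2*t) + C2*exp(-2*t)*sin(3*t).
Apply the initial conditions: q(0) = C1 = 0 and q'(0) = -2*C1 + 3*C2 = 4. Solving gives C1 = 0, C2 = 4/3.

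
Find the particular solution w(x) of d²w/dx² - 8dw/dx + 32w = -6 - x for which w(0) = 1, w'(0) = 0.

w = -25/128 - x/32 - 19*exp(4*x)*sin(4*x)/16 + 153*cos(4*x)*exp(4*x)/128

Characteristic equation r² - 8r + 32 = 0 has discriminant (-8)² - 4·(32) = -64 < 0, so r = 4 ± 4i.
Hence w_h = C1*cos(4*x)*exp(4*x) + C2*exp(4*x)*sin(4*x).
For the particular solution try w_p = A0 + A1*x. Substituting and matching coefficients of each power of x gives A0 = -25/128, A1 = -1/32, so w_p = -25/128 - x/32.
General solution: w = -25/128 - x/32 + C1*cos(4*x)*exp(4*x) + C2*exp(4*x)*sin(4*x).
Apply the initial conditions: w(0) = -25/128 + C1 = 1 and w'(0) = -1/32 + 4*C1 + 4*C2 = 0. Solving gives C1 = 153/128, C2 = -19/16.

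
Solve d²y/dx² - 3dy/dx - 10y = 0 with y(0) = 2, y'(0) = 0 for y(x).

Characteristic equation r² - 3r - 10 = 0 factors as (r + 2)(r - 5) = 0, so r = -2, 5.
Hence y_h = C1*exp(-2*x) + C2*exp(5*x).
Apply the initial conditions: y(0) = C1 + C2 = 2 and y'(0) = -2*C1 + 5*C2 = 0. Solving gives C1 = 10/7, C2 = 4/7.

y = 4*exp(5*x)/7 + 10*exp(-2*x)/7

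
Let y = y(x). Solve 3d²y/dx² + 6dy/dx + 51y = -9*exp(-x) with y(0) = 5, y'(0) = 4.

Divide through by 3: y'' + 2y' + 17y = -3*exp(-x).
Characteristic equation r² + 2r + 17 = 0 has discriminant (2)² - 4·(17) = -64 < 0, so r = -1 ± 4i.
Hence y_h = C1*cos(4*x)*exp(-x) + C2*exp(-x)*sin(4*x).
Try y_p = A*exp(-x). Substituting into the equation and dividing by exp(-x) gives A = -3/16, so y_p = -3*exp(-x)/16.
General solution: y = -3*exp(-x)/16 + C1*cos(4*x)*exp(-x) + C2*exp(-x)*sin(4*x).
Apply the initial conditions: y(0) = -3/16 + C1 = 5 and y'(0) = 3/16 - C1 + 4*C2 = 4. Solving gives C1 = 83/16, C2 = 9/4.

y = -3*exp(-x)/16 + 9*exp(-x)*sin(4*x)/4 + 83*cos(4*x)*exp(-x)/16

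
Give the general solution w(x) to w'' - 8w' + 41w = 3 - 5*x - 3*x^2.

w = 3265/68921 - 253*x/1681 - 3*x**2/41 + C1*cos(5*x)*exp(4*x) + C2*exp(4*x)*sin(5*x)

Characteristic equation r² - 8r + 41 = 0 has discriminant (-8)² - 4·(41) = -100 < 0, so r = 4 ± 5i.
Hence w_h = C1*cos(5*x)*exp(4*x) + C2*exp(4*x)*sin(5*x).
For the particular solution try w_p = A0 + A1*x + A2*x^2. Substituting and matching coefficients of each power of x gives A0 = 3265/68921, A1 = -253/1681, A2 = -3/41, so w_p = 3265/68921 - 253*x/1681 - 3*x^2/41.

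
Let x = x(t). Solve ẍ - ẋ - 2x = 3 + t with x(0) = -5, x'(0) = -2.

Characteristic equation r² - r - 2 = 0 factors as (r + 1)(r - 2) = 0, so r = -1, 2.
Hence x_h = C1*exp(-t) + C2*exp(2*t).
For the particular solution try x_p = A0 + A1*t. Substituting and matching coefficients of each power of t gives A0 = -5/4, A1 = -1/2, so x_p = -5/4 - t/2.
General solution: x = -5/4 - t/2 + C1*exp(-t) + C2*exp(2*t).
Apply the initial conditions: x(0) = -5/4 + C1 + C2 = -5 and x'(0) = -1/2 - C1 + 2*C2 = -2. Solving gives C1 = -2, C2 = -7/4.

x = -5/4 - 2*exp(-t) - 7*exp(2*t)/4 - t/2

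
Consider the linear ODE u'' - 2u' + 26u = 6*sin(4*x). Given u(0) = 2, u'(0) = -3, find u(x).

Characteristic equation r² - 2r + 26 = 0 has discriminant (-2)² - 4·(26) = -100 < 0, so r = 1 ± 5i.
Hence u_h = C1*cos(5*x)*exp(x) + C2*exp(x)*sin(5*x).
Try u_p = A*cos(4*x) + B*sin(4*x). Substituting and equating the coefficients of cos(4x) and sin(4x) gives A = 12/41, B = 15/41, so u_p = 12*cos(4*x)/41 + 15*sin(4*x)/41.
General solution: u = 12*cos(4*x)/41 + 15*sin(4*x)/41 + C1*cos(5*x)*exp(x) + C2*exp(x)*sin(5*x).
Apply the initial conditions: u(0) = 12/41 + C1 = 2 and u'(0) = 60/41 + C1 + 5*C2 = -3. Solving gives C1 = 70/41, C2 = -253/205.

u = 12*cos(4*x)/41 + 15*sin(4*x)/41 - 253*exp(x)*sin(5*x)/205 + 70*cos(5*x)*exp(x)/41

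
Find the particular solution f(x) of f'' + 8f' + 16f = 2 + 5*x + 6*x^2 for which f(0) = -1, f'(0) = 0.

f = 7/64 - 71*exp(-4*x)/64 - x/16 + 3*x**2/8 - 35*x*exp(-4*x)/8

Characteristic equation r² + 8r + 16 = 0 has discriminant (8)² - 4·(16) = 0, so r = -4 is a repeated root.
Hence f_h = (C1 + C2*x)*exp(-4*x).
For the particular solution try f_p = A0 + A1*x + A2*x^2. Substituting and matching coefficients of each power of x gives A0 = 7/64, A1 = -1/16, A2 = 3/8, so f_p = 7/64 - x/16 + 3*x^2/8.
General solution: f = 7/64 - x/16 + 3*x^2/8 + C1*exp(-4*x) + C2*x*exp(-4*x).
Apply the initial conditions: f(0) = 7/64 + C1 = -1 and f'(0) = -1/16 + C2 - 4*C1 = 0. Solving gives C1 = -71/64, C2 = -35/8.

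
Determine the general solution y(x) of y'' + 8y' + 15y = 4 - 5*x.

Characteristic equation r² + 8r + 15 = 0 factors as (r + 5)(r + 3) = 0, so r = -5, -3.
Hence y_h = C1*exp(-5*x) + C2*exp(-3*x).
For the particular solution try y_p = A0 + A1*x. Substituting and matching coefficients of each power of x gives A0 = 4/9, A1 = -1/3, so y_p = 4/9 - x/3.

y = 4/9 - x/3 + C1*exp(-5*x) + C2*exp(-3*x)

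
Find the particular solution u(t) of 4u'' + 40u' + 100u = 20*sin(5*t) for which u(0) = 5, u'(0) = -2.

u = -cos(5*t)/10 + 51*exp(-5*t)/10 + 47*t*exp(-5*t)/2

Divide through by 4: u'' + 10u' + 25u = 5*sin(5*t).
Characteristic equation r² + 10r + 25 = 0 has discriminant (10)² - 4·(25) = 0, so r = -5 is a repeated root.
Hence u_h = (C1 + C2*t)*exp(-5*t).
Try u_p = A*cos(5*t) + B*sin(5*t). Substituting and equating the coefficients of cos(5t) and sin(5t) gives A = -1/10, B = 0, so u_p = -cos(5*t)/10.
General solution: u = -cos(5*t)/10 + C1*exp(-5*t) + C2*t*exp(-5*t).
Apply the initial conditions: u(0) = -1/10 + C1 = 5 and u'(0) = C2 - 5*C1 = -2. Solving gives C1 = 51/10, C2 = 47/2.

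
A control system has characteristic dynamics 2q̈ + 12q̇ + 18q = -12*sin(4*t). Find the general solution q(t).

Divide through by 2: q'' + 6q' + 9q = -6*sin(4*t).
Characteristic equation r² + 6r + 9 = 0 has discriminant (6)² - 4·(9) = 0, so r = -3 is a repeated root.
Hence q_h = (C1 + C2*t)*exp(-3*t).
Try q_p = A*cos(4*t) + B*sin(4*t). Substituting and equating the coefficients of cos(4t) and sin(4t) gives A = 144/625, B = 42/625, so q_p = 42*sin(4*t)/625 + 144*cos(4*t)/625.

q = 42*sin(4*t)/625 + 144*cos(4*t)/625 + C1*exp(-3*t) + C2*t*exp(-3*t)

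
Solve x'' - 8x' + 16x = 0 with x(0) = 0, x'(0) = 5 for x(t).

Characteristic equation r² - 8r + 16 = 0 has discriminant (-8)² - 4·(16) = 0, so r = 4 is a repeated root.
Hence x_h = (C1 + C2*t)*exp(4*t).
Apply the initial conditions: x(0) = C1 = 0 and x'(0) = C2 + 4*C1 = 5. Solving gives C1 = 0, C2 = 5.

x = 5*t*exp(4*t)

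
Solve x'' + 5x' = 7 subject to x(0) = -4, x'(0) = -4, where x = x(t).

x = -127/25 + 7*t/5 + 27*exp(-5*t)/25

Characteristic equation r² + 5r = 0 factors as (r + 5)r = 0, so r = -5, 0.
Hence x_h = C1*exp(-5*t) + C2.
Since 1 solves the homogeneous equation (r = 0 is a root of multiplicity 1), multiply the trial by t. Try x_p = A*t. Substituting into the equation and dividing by 1 gives A = 7/5, so x_p = 7*t/5.
General solution: x = C2 + 7*t/5 + C1*exp(-5*t).
Apply the initial conditions: x(0) = C1 + C2 = -4 and x'(0) = 7/5 - 5*C1 = -4. Solving gives C1 = 27/25, C2 = -127/25.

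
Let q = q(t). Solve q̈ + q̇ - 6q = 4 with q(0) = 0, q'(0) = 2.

Characteristic equation r² + r - 6 = 0 factors as (r + 3)(r - 2) = 0, so r = -3, 2.
Hence q_h = C1*exp(-3*t) + C2*exp(2*t).
For the particular solution try q_p = A0. Substituting and matching coefficients of each power of t gives A0 = -2/3, so q_p = -2/3.
General solution: q = -2/3 + C1*exp(-3*t) + C2*exp(2*t).
Apply the initial conditions: q(0) = -2/3 + C1 + C2 = 0 and q'(0) = -3*C1 + 2*C2 = 2. Solving gives C1 = -2/15, C2 = 4/5.

q = -2/3 - 2*exp(-3*t)/15 + 4*exp(2*t)/5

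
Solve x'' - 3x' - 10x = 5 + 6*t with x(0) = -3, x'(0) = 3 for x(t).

Characteristic equation r² - 3r - 10 = 0 factors as (r - 5)(r + 2) = 0, so r = 5, -2.
Hence x_h = C1*exp(5*t) + C2*exp(-2*t).
For the particular solution try x_p = A0 + A1*t. Substituting and matching coefficients of each power of t gives A0 = -8/25, A1 = -3/5, so x_p = -8/25 - 3*t/5.
General solution: x = -8/25 - 3*t/5 + C1*exp(5*t) + C2*exp(-2*t).
Apply the initial conditions: x(0) = -8/25 + C1 + C2 = -3 and x'(0) = -3/5 - 2*C2 + 5*C1 = 3. Solving gives C1 = -44/175, C2 = -17/7.

x = -8/25 - 44*exp(5*t)/175 - 17*exp(-2*t)/7 - 3*t/5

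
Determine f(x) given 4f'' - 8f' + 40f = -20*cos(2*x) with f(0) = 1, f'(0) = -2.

f = -15*cos(2*x)/26 + 5*sin(2*x)/13 - 113*exp(x)*sin(3*x)/78 + 41*cos(3*x)*exp(x)/26

Divide through by 4: f'' - 2f' + 10f = -5*cos(2*x).
Characteristic equation r² - 2r + 10 = 0 has discriminant (-2)² - 4·(10) = -36 < 0, so r = 1 ± 3i.
Hence f_h = C1*cos(3*x)*exp(x) + C2*exp(x)*sin(3*x).
Try f_p = A*cos(2*x) + B*sin(2*x). Substituting and equating the coefficients of cos(2x) and sin(2x) gives A = -15/26, B = 5/13, so f_p = -15*cos(2*x)/26 + 5*sin(2*x)/13.
General solution: f = -15*cos(2*x)/26 + 5*sin(2*x)/13 + C1*cos(3*x)*exp(x) + C2*exp(x)*sin(3*x).
Apply the initial conditions: f(0) = -15/26 + C1 = 1 and f'(0) = 10/13 + C1 + 3*C2 = -2. Solving gives C1 = 41/26, C2 = -113/78.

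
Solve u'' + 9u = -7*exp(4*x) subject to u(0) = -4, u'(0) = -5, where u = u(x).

u = -97*sin(3*x)/75 - 93*cos(3*x)/25 - 7*exp(4*x)/25

Characteristic equation r² + 9 = 0 has discriminant (0)² - 4·(9) = -36 < 0, so r = ± 3i.
Hence u_h = C1*cos(3*x) + C2*sin(3*x).
Try u_p = A*exp(4*x). Substituting into the equation and dividing by exp(4*x) gives A = -7/25, so u_p = -7*exp(4*x)/25.
General solution: u = -7*exp(4*x)/25 + C1*cos(3*x) + C2*sin(3*x).
Apply the initial conditions: u(0) = -7/25 + C1 = -4 and u'(0) = -28/25 + 3*C2 = -5. Solving gives C1 = -93/25, C2 = -97/75.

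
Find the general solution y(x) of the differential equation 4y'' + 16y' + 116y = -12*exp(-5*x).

y = -3*exp(-5*x)/34 + C1*cos(5*x)*exp(-2*x) + C2*exp(-2*x)*sin(5*x)

Divide through by 4: y'' + 4y' + 29y = -3*exp(-5*x).
Characteristic equation r² + 4r + 29 = 0 has discriminant (4)² - 4·(29) = -100 < 0, so r = -2 ± 5i.
Hence y_h = C1*cos(5*x)*exp(-2*x) + C2*exp(-2*x)*sin(5*x).
Try y_p = A*exp(-5*x). Substituting into the equation and dividing by exp(-5*x) gives A = -3/34, so y_p = -3*exp(-5*x)/34.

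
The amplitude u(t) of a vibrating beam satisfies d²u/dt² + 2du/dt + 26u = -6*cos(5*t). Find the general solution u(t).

Characteristic equation r² + 2r + 26 = 0 has discriminant (2)² - 4·(26) = -100 < 0, so r = -1 ± 5i.
Hence u_h = C1*cos(5*t)*exp(-t) + C2*exp(-t)*sin(5*t).
Try u_p = A*cos(5*t) + B*sin(5*t). Substituting and equating the coefficients of cos(5t) and sin(5t) gives A = -6/101, B = -60/101, so u_p = -60*sin(5*t)/101 - 6*cos(5*t)/101.

u = -60*sin(5*t)/101 - 6*cos(5*t)/101 + C1*cos(5*t)*exp(-t) + C2*exp(-t)*sin(5*t)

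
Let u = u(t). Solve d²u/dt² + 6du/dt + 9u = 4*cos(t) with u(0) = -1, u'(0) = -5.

u = -33*exp(-3*t)/25 + 6*sin(t)/25 + 8*cos(t)/25 - 46*t*exp(-3*t)/5

Characteristic equation r² + 6r + 9 = 0 has discriminant (6)² - 4·(9) = 0, so r = -3 is a repeated root.
Hence u_h = (C1 + C2*t)*exp(-3*t).
Try u_p = A*cos(t) + B*sin(t). Substituting and equating the coefficients of cos(t) and sin(t) gives A = 8/25, B = 6/25, so u_p = 6*sin(t)/25 + 8*cos(t)/25.
General solution: u = 6*sin(t)/25 + 8*cos(t)/25 + C1*exp(-3*t) + C2*t*exp(-3*t).
Apply the initial conditions: u(0) = 8/25 + C1 = -1 and u'(0) = 6/25 + C2 - 3*C1 = -5. Solving gives C1 = -33/25, C2 = -46/5.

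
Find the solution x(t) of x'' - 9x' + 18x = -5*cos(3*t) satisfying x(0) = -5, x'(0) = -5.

x = -145*exp(3*t)/18 - cos(3*t)/18 + sin(3*t)/6 + 28*exp(6*t)/9

Characteristic equation r² - 9r + 18 = 0 factors as (r - 3)(r - 6) = 0, so r = 3, 6.
Hence x_h = C1*exp(3*t) + C2*exp(6*t).
Try x_p = A*cos(3*t) + B*sin(3*t). Substituting and equating the coefficients of cos(3t) and sin(3t) gives A = -1/18, B = 1/6, so x_p = -cos(3*t)/18 + sin(3*t)/6.
General solution: x = -cos(3*t)/18 + sin(3*t)/6 + C1*exp(3*t) + C2*exp(6*t).
Apply the initial conditions: x(0) = -1/18 + C1 + C2 = -5 and x'(0) = 1/2 + 3*C1 + 6*C2 = -5. Solving gives C1 = -145/18, C2 = 28/9.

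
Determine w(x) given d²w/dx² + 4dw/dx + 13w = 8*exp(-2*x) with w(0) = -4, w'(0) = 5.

w = 8*exp(-2*x)/9 - exp(-2*x)*sin(3*x) - 44*cos(3*x)*exp(-2*x)/9

Characteristic equation r² + 4r + 13 = 0 has discriminant (4)² - 4·(13) = -36 < 0, so r = -2 ± 3i.
Hence w_h = C1*cos(3*x)*exp(-2*x) + C2*exp(-2*x)*sin(3*x).
Try w_p = A*exp(-2*x). Substituting into the equation and dividing by exp(-2*x) gives A = 8/9, so w_p = 8*exp(-2*x)/9.
General solution: w = 8*exp(-2*x)/9 + C1*cos(3*x)*exp(-2*x) + C2*exp(-2*x)*sin(3*x).
Apply the initial conditions: w(0) = 8/9 + C1 = -4 and w'(0) = -16/9 - 2*C1 + 3*C2 = 5. Solving gives C1 = -44/9, C2 = -1.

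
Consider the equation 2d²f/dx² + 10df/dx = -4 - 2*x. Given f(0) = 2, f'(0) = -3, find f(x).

Divide through by 2: f'' + 5f' = -2 - x.
Characteristic equation r² + 5r = 0 factors as (r + 5)r = 0, so r = -5, 0.
Hence f_h = C1*exp(-5*x) + C2.
Since 0 is a characteristic root (multiplicity 1), multiply the polynomial trial by x: try f_p = x*(A0 + A1*x). Substituting and matching coefficients of each power of x gives A0 = -9/25, A1 = -1/10, so f_p = -9*x/25 - x^2/10.
General solution: f = C2 - 9*x/25 - x^2/10 + C1*exp(-5*x).
Apply the initial conditions: f(0) = C1 + C2 = 2 and f'(0) = -9/25 - 5*C1 = -3. Solving gives C1 = 66/125, C2 = 184/125.

f = 184/125 - 9*x/25 - x**2/10 + 66*exp(-5*x)/125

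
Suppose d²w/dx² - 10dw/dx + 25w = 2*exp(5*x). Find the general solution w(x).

w = C1*exp(5*x) + x**2*exp(5*x) + C2*x*exp(5*x)

Characteristic equation r² - 10r + 25 = 0 has discriminant (-10)² - 4·(25) = 0, so r = 5 is a repeated root.
Hence w_h = (C1 + C2*x)*exp(5*x).
Since exp(5*x) solves the homogeneous equation (r = 5 is a root of multiplicity 2), multiply the trial by x^2. Try w_p = A*x^2*exp(5*x). Substituting into the equation and dividing by exp(5*x) gives A = 1, so w_p = x^2*exp(5*x).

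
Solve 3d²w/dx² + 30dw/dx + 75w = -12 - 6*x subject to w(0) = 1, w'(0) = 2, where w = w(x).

Divide through by 3: w'' + 10w' + 25w = -4 - 2*x.
Characteristic equation r² + 10r + 25 = 0 has discriminant (10)² - 4·(25) = 0, so r = -5 is a repeated root.
Hence w_h = (C1 + C2*x)*exp(-5*x).
For the particular solution try w_p = A0 + A1*x. Substituting and matching coefficients of each power of x gives A0 = -16/125, A1 = -2/25, so w_p = -16/125 - 2*x/25.
General solution: w = -16/125 - 2*x/25 + C1*exp(-5*x) + C2*x*exp(-5*x).
Apply the initial conditions: w(0) = -16/125 + C1 = 1 and w'(0) = -2/25 + C2 - 5*C1 = 2. Solving gives C1 = 141/125, C2 = 193/25.

w = -16/125 - 2*x/25 + 141*exp(-5*x)/125 + 193*x*exp(-5*x)/25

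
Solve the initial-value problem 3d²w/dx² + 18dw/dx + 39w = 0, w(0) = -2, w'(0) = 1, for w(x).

w = -2*cos(2*x)*exp(-3*x) - 5*exp(-3*x)*sin(2*x)/2

Divide through by 3: w'' + 6w' + 13w = 0.
Characteristic equation r² + 6r + 13 = 0 has discriminant (6)² - 4·(13) = -16 < 0, so r = -3 ± 2i.
Hence w_h = C1*cos(2*x)*exp(-3*x) + C2*exp(-3*x)*sin(2*x).
Apply the initial conditions: w(0) = C1 = -2 and w'(0) = -3*C1 + 2*C2 = 1. Solving gives C1 = -2, C2 = -5/2.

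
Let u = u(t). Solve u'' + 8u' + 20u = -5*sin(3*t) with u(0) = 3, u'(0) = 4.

u = -55*sin(3*t)/697 + 120*cos(3*t)/697 + 1971*cos(2*t)*exp(-4*t)/697 + 10837*exp(-4*t)*sin(2*t)/1394

Characteristic equation r² + 8r + 20 = 0 has discriminant (8)² - 4·(20) = -16 < 0, so r = -4 ± 2i.
Hence u_h = C1*cos(2*t)*exp(-4*t) + C2*exp(-4*t)*sin(2*t).
Try u_p = A*cos(3*t) + B*sin(3*t). Substituting and equating the coefficients of cos(3t) and sin(3t) gives A = 120/697, B = -55/697, so u_p = -55*sin(3*t)/697 + 120*cos(3*t)/697.
General solution: u = -55*sin(3*t)/697 + 120*cos(3*t)/697 + C1*cos(2*t)*exp(-4*t) + C2*exp(-4*t)*sin(2*t).
Apply the initial conditions: u(0) = 120/697 + C1 = 3 and u'(0) = -165/697 - 4*C1 + 2*C2 = 4. Solving gives C1 = 1971/697, C2 = 10837/1394.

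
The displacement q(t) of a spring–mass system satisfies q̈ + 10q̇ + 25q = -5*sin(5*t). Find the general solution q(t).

Characteristic equation r² + 10r + 25 = 0 has discriminant (10)² - 4·(25) = 0, so r = -5 is a repeated root.
Hence q_h = (C1 + C2*t)*exp(-5*t).
Try q_p = A*cos(5*t) + B*sin(5*t). Substituting and equating the coefficients of cos(5t) and sin(5t) gives A = 1/10, B = 0, so q_p = cos(5*t)/10.

q = cos(5*t)/10 + C1*exp(-5*t) + C2*t*exp(-5*t)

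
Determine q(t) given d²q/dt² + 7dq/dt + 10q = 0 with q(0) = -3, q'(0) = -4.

Characteristic equation r² + 7r + 10 = 0 factors as (r + 2)(r + 5) = 0, so r = -2, -5.
Hence q_h = C1*exp(-2*t) + C2*exp(-5*t).
Apply the initial conditions: q(0) = C1 + C2 = -3 and q'(0) = -5*C2 - 2*C1 = -4. Solving gives C1 = -19/3, C2 = 10/3.

q = -19*exp(-2*t)/3 + 10*exp(-5*t)/3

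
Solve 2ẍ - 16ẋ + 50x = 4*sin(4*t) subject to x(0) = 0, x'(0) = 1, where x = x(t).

Divide through by 2: x'' - 8x' + 25x = 2*sin(4*t).
Characteristic equation r² - 8r + 25 = 0 has discriminant (-8)² - 4·(25) = -36 < 0, so r = 4 ± 3i.
Hence x_h = C1*cos(3*t)*exp(4*t) + C2*exp(4*t)*sin(3*t).
Try x_p = A*cos(4*t) + B*sin(4*t). Substituting and equating the coefficients of cos(4t) and sin(4t) gives A = 64/1105, B = 18/1105, so x_p = 18*sin(4*t)/1105 + 64*cos(4*t)/1105.
General solution: x = 18*sin(4*t)/1105 + 64*cos(4*t)/1105 + C1*cos(3*t)*exp(4*t) + C2*exp(4*t)*sin(3*t).
Apply the initial conditions: x(0) = 64/1105 + C1 = 0 and x'(0) = 72/1105 + 3*C2 + 4*C1 = 1. Solving gives C1 = -64/1105, C2 = 1289/3315.

x = 18*sin(4*t)/1105 + 64*cos(4*t)/1105 - 64*cos(3*t)*exp(4*t)/1105 + 1289*exp(4*t)*sin(3*t)/3315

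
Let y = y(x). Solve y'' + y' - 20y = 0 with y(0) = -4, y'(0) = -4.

Characteristic equation r² + r - 20 = 0 factors as (r - 4)(r + 5) = 0, so r = 4, -5.
Hence y_h = C1*exp(4*x) + C2*exp(-5*x).
Apply the initial conditions: y(0) = C1 + C2 = -4 and y'(0) = -5*C2 + 4*C1 = -4. Solving gives C1 = -8/3, C2 = -4/3.

y = -8*exp(4*x)/3 - 4*exp(-5*x)/3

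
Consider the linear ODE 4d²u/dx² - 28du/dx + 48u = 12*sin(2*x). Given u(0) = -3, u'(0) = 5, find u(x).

u = -227*exp(3*x)/13 + 6*sin(2*x)/65 + 21*cos(2*x)/130 + 143*exp(4*x)/10

Divide through by 4: u'' - 7u' + 12u = 3*sin(2*x).
Characteristic equation r² - 7r + 12 = 0 factors as (r - 3)(r - 4) = 0, so r = 3, 4.
Hence u_h = C1*exp(3*x) + C2*exp(4*x).
Try u_p = A*cos(2*x) + B*sin(2*x). Substituting and equating the coefficients of cos(2x) and sin(2x) gives A = 21/130, B = 6/65, so u_p = 6*sin(2*x)/65 + 21*cos(2*x)/130.
General solution: u = 6*sin(2*x)/65 + 21*cos(2*x)/130 + C1*exp(3*x) + C2*exp(4*x).
Apply the initial conditions: u(0) = 21/130 + C1 + C2 = -3 and u'(0) = 12/65 + 3*C1 + 4*C2 = 5. Solving gives C1 = -227/13, C2 = 143/10.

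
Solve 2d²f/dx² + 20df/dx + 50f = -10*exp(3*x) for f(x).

Divide through by 2: f'' + 10f' + 25f = -5*exp(3*x).
Characteristic equation r² + 10r + 25 = 0 has discriminant (10)² - 4·(25) = 0, so r = -5 is a repeated root.
Hence f_h = (C1 + C2*x)*exp(-5*x).
Try f_p = A*exp(3*x). Substituting into the equation and dividing by exp(3*x) gives A = -5/64, so f_p = -5*exp(3*x)/64.

f = -5*exp(3*x)/64 + C1*exp(-5*x) + C2*x*exp(-5*x)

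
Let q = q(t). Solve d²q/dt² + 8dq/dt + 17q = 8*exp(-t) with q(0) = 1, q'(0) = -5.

q = 4*exp(-t)/5 - 17*exp(-4*t)*sin(t)/5 + cos(t)*exp(-4*t)/5

Characteristic equation r² + 8r + 17 = 0 has discriminant (8)² - 4·(17) = -4 < 0, so r = -4 ± i.
Hence q_h = C1*cos(t)*exp(-4*t) + C2*exp(-4*t)*sin(t).
Try q_p = A*exp(-t). Substituting into the equation and dividing by exp(-t) gives A = 4/5, so q_p = 4*exp(-t)/5.
General solution: q = 4*exp(-t)/5 + C1*cos(t)*exp(-4*t) + C2*exp(-4*t)*sin(t).
Apply the initial conditions: q(0) = 4/5 + C1 = 1 and q'(0) = -4/5 + C2 - 4*C1 = -5. Solving gives C1 = 1/5, C2 = -17/5.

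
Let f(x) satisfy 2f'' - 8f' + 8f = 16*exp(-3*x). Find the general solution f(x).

Divide through by 2: f'' - 4f' + 4f = 8*exp(-3*x).
Characteristic equation r² - 4r + 4 = 0 has discriminant (-4)² - 4·(4) = 0, so r = 2 is a repeated root.
Hence f_h = (C1 + C2*x)*exp(2*x).
Try f_p = A*exp(-3*x). Substituting into the equation and dividing by exp(-3*x) gives A = 8/25, so f_p = 8*exp(-3*x)/25.

f = 8*exp(-3*x)/25 + C1*exp(2*x) + C2*x*exp(2*x)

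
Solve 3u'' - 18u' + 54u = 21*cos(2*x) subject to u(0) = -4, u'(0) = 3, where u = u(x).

u = -21*sin(2*x)/85 + 49*cos(2*x)/170 - 729*cos(3*x)*exp(3*x)/170 + 927*exp(3*x)*sin(3*x)/170

Divide through by 3: u'' - 6u' + 18u = 7*cos(2*x).
Characteristic equation r² - 6r + 18 = 0 has discriminant (-6)² - 4·(18) = -36 < 0, so r = 3 ± 3i.
Hence u_h = C1*cos(3*x)*exp(3*x) + C2*exp(3*x)*sin(3*x).
Try u_p = A*cos(2*x) + B*sin(2*x). Substituting and equating the coefficients of cos(2x) and sin(2x) gives A = 49/170, B = -21/85, so u_p = -21*sin(2*x)/85 + 49*cos(2*x)/170.
General solution: u = -21*sin(2*x)/85 + 49*cos(2*x)/170 + C1*cos(3*x)*exp(3*x) + C2*exp(3*x)*sin(3*x).
Apply the initial conditions: u(0) = 49/170 + C1 = -4 and u'(0) = -42/85 + 3*C1 + 3*C2 = 3. Solving gives C1 = -729/170, C2 = 927/170.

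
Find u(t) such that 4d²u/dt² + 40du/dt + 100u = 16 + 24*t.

u = 8/125 + 6*t/25 + C1*exp(-5*t) + C2*t*exp(-5*t)

Divide through by 4: u'' + 10u' + 25u = 4 + 6*t.
Characteristic equation r² + 10r + 25 = 0 has discriminant (10)² - 4·(25) = 0, so r = -5 is a repeated root.
Hence u_h = (C1 + C2*t)*exp(-5*t).
For the particular solution try u_p = A0 + A1*t. Substituting and matching coefficients of each power of t gives A0 = 8/125, A1 = 6/25, so u_p = 8/125 + 6*t/25.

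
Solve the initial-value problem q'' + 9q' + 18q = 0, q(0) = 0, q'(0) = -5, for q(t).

Characteristic equation r² + 9r + 18 = 0 factors as (r + 6)(r + 3) = 0, so r = -6, -3.
Hence q_h = C1*exp(-6*t) + C2*exp(-3*t).
Apply the initial conditions: q(0) = C1 + C2 = 0 and q'(0) = -6*C1 - 3*C2 = -5. Solving gives C1 = 5/3, C2 = -5/3.

q = -5*exp(-3*t)/3 + 5*exp(-6*t)/3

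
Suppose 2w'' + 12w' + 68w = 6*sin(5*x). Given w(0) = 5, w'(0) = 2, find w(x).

w = -10*cos(5*x)/109 + 3*sin(5*x)/109 + 555*cos(5*x)*exp(-3*x)/109 + 1868*exp(-3*x)*sin(5*x)/545

Divide through by 2: w'' + 6w' + 34w = 3*sin(5*x).
Characteristic equation r² + 6r + 34 = 0 has discriminant (6)² - 4·(34) = -100 < 0, so r = -3 ± 5i.
Hence w_h = C1*cos(5*x)*exp(-3*x) + C2*exp(-3*x)*sin(5*x).
Try w_p = A*cos(5*x) + B*sin(5*x). Substituting and equating the coefficients of cos(5x) and sin(5x) gives A = -10/109, B = 3/109, so w_p = -10*cos(5*x)/109 + 3*sin(5*x)/109.
General solution: w = -10*cos(5*x)/109 + 3*sin(5*x)/109 + C1*cos(5*x)*exp(-3*x) + C2*exp(-3*x)*sin(5*x).
Apply the initial conditions: w(0) = -10/109 + C1 = 5 and w'(0) = 15/109 - 3*C1 + 5*C2 = 2. Solving gives C1 = 555/109, C2 = 1868/545.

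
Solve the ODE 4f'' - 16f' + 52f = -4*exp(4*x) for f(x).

f = -exp(4*x)/13 + C1*cos(3*x)*exp(2*x) + C2*exp(2*x)*sin(3*x)

Divide through by 4: f'' - 4f' + 13f = -exp(4*x).
Characteristic equation r² - 4r + 13 = 0 has discriminant (-4)² - 4·(13) = -36 < 0, so r = 2 ± 3i.
Hence f_h = C1*cos(3*x)*exp(2*x) + C2*exp(2*x)*sin(3*x).
Try f_p = A*exp(4*x). Substituting into the equation and dividing by exp(4*x) gives A = -1/13, so f_p = -exp(4*x)/13.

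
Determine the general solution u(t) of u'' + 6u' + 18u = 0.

Characteristic equation r² + 6r + 18 = 0 has discriminant (6)² - 4·(18) = -36 < 0, so r = -3 ± 3i.
Hence u_h = C1*cos(3*t)*exp(-3*t) + C2*exp(-3*t)*sin(3*t).

u = C1*cos(3*t)*exp(-3*t) + C2*exp(-3*t)*sin(3*t)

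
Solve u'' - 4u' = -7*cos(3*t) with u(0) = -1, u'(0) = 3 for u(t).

u = -7/4 + 7*cos(3*t)/25 + 28*sin(3*t)/75 + 47*exp(4*t)/100

Characteristic equation r² - 4r = 0 factors as (r - 4)r = 0, so r = 4, 0.
Hence u_h = C1*exp(4*t) + C2.
Try u_p = A*cos(3*t) + B*sin(3*t). Substituting and equating the coefficients of cos(3t) and sin(3t) gives A = 7/25, B = 28/75, so u_p = 7*cos(3*t)/25 + 28*sin(3*t)/75.
General solution: u = C2 + 7*cos(3*t)/25 + 28*sin(3*t)/75 + C1*exp(4*t).
Apply the initial conditions: u(0) = 7/25 + C1 + C2 = -1 and u'(0) = 28/25 + 4*C1 = 3. Solving gives C1 = 47/100, C2 = -7/4.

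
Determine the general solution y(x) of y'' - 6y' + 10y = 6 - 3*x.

Characteristic equation r² - 6r + 10 = 0 has discriminant (-6)² - 4·(10) = -4 < 0, so r = 3 ± i.
Hence y_h = C1*cos(x)*exp(3*x) + C2*exp(3*x)*sin(x).
For the particular solution try y_p = A0 + A1*x. Substituting and matching coefficients of each power of x gives A0 = 21/50, A1 = -3/10, so y_p = 21/50 - 3*x/10.

y = 21/50 - 3*x/10 + C1*cos(x)*exp(3*x) + C2*exp(3*x)*sin(x)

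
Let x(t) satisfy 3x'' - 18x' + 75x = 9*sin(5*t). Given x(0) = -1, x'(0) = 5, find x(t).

Divide through by 3: x'' - 6x' + 25x = 3*sin(5*t).
Characteristic equation r² - 6r + 25 = 0 has discriminant (-6)² - 4·(25) = -64 < 0, so r = 3 ± 4i.
Hence x_h = C1*cos(4*t)*exp(3*t) + C2*exp(3*t)*sin(4*t).
Try x_p = A*cos(5*t) + B*sin(5*t). Substituting and equating the coefficients of cos(5t) and sin(5t) gives A = 1/10, B = 0, so x_p = cos(5*t)/10.
General solution: x = cos(5*t)/10 + C1*cos(4*t)*exp(3*t) + C2*exp(3*t)*sin(4*t).
Apply the initial conditions: x(0) = 1/10 + C1 = -1 and x'(0) = 3*C1 + 4*C2 = 5. Solving gives C1 = -11/10, C2 = 83/40.

x = cos(5*t)/10 - 11*cos(4*t)*exp(3*t)/10 + 83*exp(3*t)*sin(4*t)/40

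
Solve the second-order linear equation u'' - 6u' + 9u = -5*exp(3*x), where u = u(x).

u = C1*exp(3*x) - 5*x**2*exp(3*x)/2 + C2*x*exp(3*x)

Characteristic equation r² - 6r + 9 = 0 has discriminant (-6)² - 4·(9) = 0, so r = 3 is a repeated root.
Hence u_h = (C1 + C2*x)*exp(3*x).
Since exp(3*x) solves the homogeneous equation (r = 3 is a root of multiplicity 2), multiply the trial by x^2. Try u_p = A*x^2*exp(3*x). Substituting into the equation and dividing by exp(3*x) gives A = -5/2, so u_p = -5*x^2*exp(3*x)/2.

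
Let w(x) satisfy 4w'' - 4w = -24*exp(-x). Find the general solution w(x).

Divide through by 4: w'' - w = -6*exp(-x).
Characteristic equation r² - 1 = 0 factors as (r - 1)(r + 1) = 0, so r = 1, -1.
Hence w_h = C1*exp(x) + C2*exp(-x).
Since exp(-x) solves the homogeneous equation (r = -1 is a root of multiplicity 1), multiply the trial by x. Try w_p = A*x*exp(-x). Substituting into the equation and dividing by exp(-x) gives A = 3, so w_p = 3*x*exp(-x).

w = C1*exp(x) + C2*exp(-x) + 3*x*exp(-x)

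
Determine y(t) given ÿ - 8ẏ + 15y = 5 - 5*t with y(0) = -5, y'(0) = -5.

y = 7/45 - 95*exp(3*t)/9 - t/3 + 27*exp(5*t)/5

Characteristic equation r² - 8r + 15 = 0 factors as (r - 5)(r - 3) = 0, so r = 5, 3.
Hence y_h = C1*exp(5*t) + C2*exp(3*t).
For the particular solution try y_p = A0 + A1*t. Substituting and matching coefficients of each power of t gives A0 = 7/45, A1 = -1/3, so y_p = 7/45 - t/3.
General solution: y = 7/45 - t/3 + C1*exp(5*t) + C2*exp(3*t).
Apply the initial conditions: y(0) = 7/45 + C1 + C2 = -5 and y'(0) = -1/3 + 3*C2 + 5*C1 = -5. Solving gives C1 = 27/5, C2 = -95/9.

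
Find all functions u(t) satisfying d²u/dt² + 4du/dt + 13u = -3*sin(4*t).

u = 9*sin(4*t)/265 + 48*cos(4*t)/265 + C1*cos(3*t)*exp(-2*t) + C2*exp(-2*t)*sin(3*t)

Characteristic equation r² + 4r + 13 = 0 has discriminant (4)² - 4·(13) = -36 < 0, so r = -2 ± 3i.
Hence u_h = C1*cos(3*t)*exp(-2*t) + C2*exp(-2*t)*sin(3*t).
Try u_p = A*cos(4*t) + B*sin(4*t). Substituting and equating the coefficients of cos(4t) and sin(4t) gives A = 48/265, B = 9/265, so u_p = 9*sin(4*t)/265 + 48*cos(4*t)/265.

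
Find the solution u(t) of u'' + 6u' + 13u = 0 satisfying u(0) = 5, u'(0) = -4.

u = 5*cos(2*t)*exp(-3*t) + 11*exp(-3*t)*sin(2*t)/2

Characteristic equation r² + 6r + 13 = 0 has discriminant (6)² - 4·(13) = -16 < 0, so r = -3 ± 2i.
Hence u_h = C1*cos(2*t)*exp(-3*t) + C2*exp(-3*t)*sin(2*t).
Apply the initial conditions: u(0) = C1 = 5 and u'(0) = -3*C1 + 2*C2 = -4. Solving gives C1 = 5, C2 = 11/2.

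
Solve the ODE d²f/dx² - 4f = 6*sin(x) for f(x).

Characteristic equation r² - 4 = 0 factors as (r + 2)(r - 2) = 0, so r = -2, 2.
Hence f_h = C1*exp(-2*x) + C2*exp(2*x).
Try f_p = A*cos(x) + B*sin(x). Substituting and equating the coefficients of cos(x) and sin(x) gives A = 0, B = -6/5, so f_p = -6*sin(x)/5.

f = -6*sin(x)/5 + C1*exp(-2*x) + C2*exp(2*x)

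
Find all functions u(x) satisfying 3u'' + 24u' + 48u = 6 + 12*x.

Divide through by 3: u'' + 8u' + 16u = 2 + 4*x.
Characteristic equation r² + 8r + 16 = 0 has discriminant (8)² - 4·(16) = 0, so r = -4 is a repeated root.
Hence u_h = (C1 + C2*x)*exp(-4*x).
For the particular solution try u_p = A0 + A1*x. Substituting and matching coefficients of each power of x gives A0 = 0, A1 = 1/4, so u_p = x/4.

u = x/4 + C1*exp(-4*x) + C2*x*exp(-4*x)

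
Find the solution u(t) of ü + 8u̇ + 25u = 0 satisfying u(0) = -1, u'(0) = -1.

u = -cos(3*t)*exp(-4*t) - 5*exp(-4*t)*sin(3*t)/3

Characteristic equation r² + 8r + 25 = 0 has discriminant (8)² - 4·(25) = -36 < 0, so r = -4 ± 3i.
Hence u_h = C1*cos(3*t)*exp(-4*t) + C2*exp(-4*t)*sin(3*t).
Apply the initial conditions: u(0) = C1 = -1 and u'(0) = -4*C1 + 3*C2 = -1. Solving gives C1 = -1, C2 = -5/3.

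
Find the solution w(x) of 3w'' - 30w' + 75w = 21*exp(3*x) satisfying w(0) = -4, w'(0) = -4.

w = -23*exp(5*x)/4 + 7*exp(3*x)/4 + 39*x*exp(5*x)/2

Divide through by 3: w'' - 10w' + 25w = 7*exp(3*x).
Characteristic equation r² - 10r + 25 = 0 has discriminant (-10)² - 4·(25) = 0, so r = 5 is a repeated root.
Hence w_h = (C1 + C2*x)*exp(5*x).
Try w_p = A*exp(3*x). Substituting into the equation and dividing by exp(3*x) gives A = 7/4, so w_p = 7*exp(3*x)/4.
General solution: w = 7*exp(3*x)/4 + C1*exp(5*x) + C2*x*exp(5*x).
Apply the initial conditions: w(0) = 7/4 + C1 = -4 and w'(0) = 21/4 + C2 + 5*C1 = -4. Solving gives C1 = -23/4, C2 = 39/2.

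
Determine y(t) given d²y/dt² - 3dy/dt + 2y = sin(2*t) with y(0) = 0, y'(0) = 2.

y = -12*exp(t)/5 - sin(2*t)/20 + 3*cos(2*t)/20 + 9*exp(2*t)/4

Characteristic equation r² - 3r + 2 = 0 factors as (r - 2)(r - 1) = 0, so r = 2, 1.
Hence y_h = C1*exp(2*t) + C2*exp(t).
Try y_p = A*cos(2*t) + B*sin(2*t). Substituting and equating the coefficients of cos(2t) and sin(2t) gives A = 3/20, B = -1/20, so y_p = -sin(2*t)/20 + 3*cos(2*t)/20.
General solution: y = -sin(2*t)/20 + 3*cos(2*t)/20 + C1*exp(2*t) + C2*exp(t).
Apply the initial conditions: y(0) = 3/20 + C1 + C2 = 0 and y'(0) = -1/10 + C2 + 2*C1 = 2. Solving gives C1 = 9/4, C2 = -12/5.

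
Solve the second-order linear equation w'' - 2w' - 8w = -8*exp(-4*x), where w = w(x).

Characteristic equation r² - 2r - 8 = 0 factors as (r + 2)(r - 4) = 0, so r = -2, 4.
Hence w_h = C1*exp(-2*x) + C2*exp(4*x).
Try w_p = A*exp(-4*x). Substituting into the equation and dividing by exp(-4*x) gives A = -1/2, so w_p = -exp(-4*x)/2.

w = -exp(-4*x)/2 + C1*exp(-2*x) + C2*exp(4*x)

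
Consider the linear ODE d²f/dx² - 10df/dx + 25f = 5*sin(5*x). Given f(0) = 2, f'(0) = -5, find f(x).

f = cos(5*x)/10 + 19*exp(5*x)/10 - 29*x*exp(5*x)/2

Characteristic equation r² - 10r + 25 = 0 has discriminant (-10)² - 4·(25) = 0, so r = 5 is a repeated root.
Hence f_h = (C1 + C2*x)*exp(5*x).
Try f_p = A*cos(5*x) + B*sin(5*x). Substituting and equating the coefficients of cos(5x) and sin(5x) gives A = 1/10, B = 0, so f_p = cos(5*x)/10.
General solution: f = cos(5*x)/10 + C1*exp(5*x) + C2*x*exp(5*x).
Apply the initial conditions: f(0) = 1/10 + C1 = 2 and f'(0) = C2 + 5*C1 = -5. Solving gives C1 = 19/10, C2 = -29/2.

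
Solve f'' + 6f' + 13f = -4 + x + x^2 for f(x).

f = -708/2197 + x**2/13 + x/169 + C1*cos(2*x)*exp(-3*x) + C2*exp(-3*x)*sin(2*x)

Characteristic equation r² + 6r + 13 = 0 has discriminant (6)² - 4·(13) = -16 < 0, so r = -3 ± 2i.
Hence f_h = C1*cos(2*x)*exp(-3*x) + C2*exp(-3*x)*sin(2*x).
For the particular solution try f_p = A0 + A1*x + A2*x^2. Substituting and matching coefficients of each power of x gives A0 = -708/2197, A1 = 1/169, A2 = 1/13, so f_p = -708/2197 + x^2/13 + x/169.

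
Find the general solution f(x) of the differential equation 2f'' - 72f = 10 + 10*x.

Divide through by 2: f'' - 36f = 5 + 5*x.
Characteristic equation r² - 36 = 0 factors as (r - 6)(r + 6) = 0, so r = 6, -6.
Hence f_h = C1*exp(6*x) + C2*exp(-6*x).
For the particular solution try f_p = A0 + A1*x. Substituting and matching coefficients of each power of x gives A0 = -5/36, A1 = -5/36, so f_p = -5/36 - 5*x/36.

f = -5/36 - 5*x/36 + C1*exp(6*x) + C2*exp(-6*x)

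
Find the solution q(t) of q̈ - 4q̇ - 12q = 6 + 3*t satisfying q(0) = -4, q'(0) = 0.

q = -5/12 - 87*exp(-2*t)/32 - 83*exp(6*t)/96 - t/4

Characteristic equation r² - 4r - 12 = 0 factors as (r - 6)(r + 2) = 0, so r = 6, -2.
Hence q_h = C1*exp(6*t) + C2*exp(-2*t).
For the particular solution try q_p = A0 + A1*t. Substituting and matching coefficients of each power of t gives A0 = -5/12, A1 = -1/4, so q_p = -5/12 - t/4.
General solution: q = -5/12 - t/4 + C1*exp(6*t) + C2*exp(-2*t).
Apply the initial conditions: q(0) = -5/12 + C1 + C2 = -4 and q'(0) = -1/4 - 2*C2 + 6*C1 = 0. Solving gives C1 = -83/96, C2 = -87/32.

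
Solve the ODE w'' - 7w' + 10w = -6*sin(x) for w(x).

Characteristic equation r² - 7r + 10 = 0 factors as (r - 2)(r - 5) = 0, so r = 2, 5.
Hence w_h = C1*exp(2*x) + C2*exp(5*x).
Try w_p = A*cos(x) + B*sin(x). Substituting and equating the coefficients of cos(x) and sin(x) gives A = -21/65, B = -27/65, so w_p = -27*sin(x)/65 - 21*cos(x)/65.

w = -27*sin(x)/65 - 21*cos(x)/65 + C1*exp(2*x) + C2*exp(5*x)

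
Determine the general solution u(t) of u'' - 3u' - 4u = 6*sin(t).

u = -15*sin(t)/17 + 9*cos(t)/17 + C1*exp(4*t) + C2*exp(-t)

Characteristic equation r² - 3r - 4 = 0 factors as (r - 4)(r + 1) = 0, so r = 4, -1.
Hence u_h = C1*exp(4*t) + C2*exp(-t).
Try u_p = A*cos(t) + B*sin(t). Substituting and equating the coefficients of cos(t) and sin(t) gives A = 9/17, B = -15/17, so u_p = -15*sin(t)/17 + 9*cos(t)/17.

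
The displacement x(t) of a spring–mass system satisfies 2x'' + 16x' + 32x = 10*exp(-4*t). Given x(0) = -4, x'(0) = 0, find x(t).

Divide through by 2: x'' + 8x' + 16x = 5*exp(-4*t).
Characteristic equation r² + 8r + 16 = 0 has discriminant (8)² - 4·(16) = 0, so r = -4 is a repeated root.
Hence x_h = (C1 + C2*t)*exp(-4*t).
Since exp(-4*t) solves the homogeneous equation (r = -4 is a root of multiplicity 2), multiply the trial by t^2. Try x_p = A*t^2*exp(-4*t). Substituting into the equation and dividing by exp(-4*t) gives A = 5/2, so x_p = 5*t^2*exp(-4*t)/2.
General solution: x = C1*exp(-4*t) + 5*t^2*exp(-4*t)/2 + C2*t*exp(-4*t).
Apply the initial conditions: x(0) = C1 = -4 and x'(0) = C2 - 4*C1 = 0. Solving gives C1 = -4, C2 = -16.

x = -4*exp(-4*t) - 16*t*exp(-4*t) + 5*t**2*exp(-4*t)/2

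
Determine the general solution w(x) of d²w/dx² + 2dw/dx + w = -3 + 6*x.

Characteristic equation r² + 2r + 1 = 0 has discriminant (2)² - 4·(1) = 0, so r = -1 is a repeated root.
Hence w_h = (C1 + C2*x)*exp(-x).
For the particular solution try w_p = A0 + A1*x. Substituting and matching coefficients of each power of x gives A0 = -15, A1 = 6, so w_p = -15 + 6*x.

w = -15 + 6*x + C1*exp(-x) + C2*x*exp(-x)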